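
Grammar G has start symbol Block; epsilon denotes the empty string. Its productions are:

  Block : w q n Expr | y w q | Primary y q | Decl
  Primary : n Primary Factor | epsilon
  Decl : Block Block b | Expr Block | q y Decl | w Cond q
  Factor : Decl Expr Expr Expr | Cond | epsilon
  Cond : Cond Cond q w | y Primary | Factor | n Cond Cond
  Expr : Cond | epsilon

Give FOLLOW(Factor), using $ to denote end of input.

{ $, b, n, q, w, y }

In Primary : n Primary Factor: Factor is at the end, add FOLLOW(Primary) = { $, b, n, q, w, y }.
In Cond : Factor: Factor is at the end, add FOLLOW(Cond) = { $, b, n, q, w, y }.
Union: FOLLOW(Factor) = { $, b, n, q, w, y }.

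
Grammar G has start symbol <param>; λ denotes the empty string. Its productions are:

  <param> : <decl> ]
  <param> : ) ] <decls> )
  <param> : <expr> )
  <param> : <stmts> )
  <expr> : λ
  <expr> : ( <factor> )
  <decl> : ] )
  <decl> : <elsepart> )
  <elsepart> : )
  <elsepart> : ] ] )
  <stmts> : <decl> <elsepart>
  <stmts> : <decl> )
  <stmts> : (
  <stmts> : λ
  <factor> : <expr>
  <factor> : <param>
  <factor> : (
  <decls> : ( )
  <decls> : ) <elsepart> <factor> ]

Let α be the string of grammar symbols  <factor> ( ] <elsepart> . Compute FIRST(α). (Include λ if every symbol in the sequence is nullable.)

Add FIRST(<factor>)\{λ} = { (, ), ] }; <factor> is nullable, continue.
( is a terminal; add {(} and stop.

{ (, ), ] }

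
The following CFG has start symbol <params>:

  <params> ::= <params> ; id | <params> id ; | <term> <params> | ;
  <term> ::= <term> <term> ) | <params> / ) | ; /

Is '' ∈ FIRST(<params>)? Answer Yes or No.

No

No nonterminal in this grammar is nullable.
No production of <params> has an RHS whose symbols are all nullable, so <params> is not nullable.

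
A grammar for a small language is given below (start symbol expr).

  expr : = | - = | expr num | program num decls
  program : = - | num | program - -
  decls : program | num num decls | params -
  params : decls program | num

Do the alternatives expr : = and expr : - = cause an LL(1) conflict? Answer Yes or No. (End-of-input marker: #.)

FIRST(=) = { = } and FIRST(- =) = { - }.
The FIRST sets are disjoint and neither alternative is nullable — no conflict.

No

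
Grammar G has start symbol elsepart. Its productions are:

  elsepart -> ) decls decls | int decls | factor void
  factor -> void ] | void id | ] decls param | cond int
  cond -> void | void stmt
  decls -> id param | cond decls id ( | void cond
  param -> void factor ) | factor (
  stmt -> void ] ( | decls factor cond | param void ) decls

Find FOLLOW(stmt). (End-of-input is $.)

{ $, ], id, int, void }

In cond -> void stmt: stmt is at the end, add FOLLOW(cond) = { $, ], id, int, void }.
Union: FOLLOW(stmt) = { $, ], id, int, void }.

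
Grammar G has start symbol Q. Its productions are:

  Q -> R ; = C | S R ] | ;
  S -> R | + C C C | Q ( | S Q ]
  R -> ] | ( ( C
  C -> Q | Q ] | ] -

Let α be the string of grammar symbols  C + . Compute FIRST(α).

Add FIRST(C) = { (, +, ;, ] }; C is not nullable, stop.

{ (, +, ;, ] }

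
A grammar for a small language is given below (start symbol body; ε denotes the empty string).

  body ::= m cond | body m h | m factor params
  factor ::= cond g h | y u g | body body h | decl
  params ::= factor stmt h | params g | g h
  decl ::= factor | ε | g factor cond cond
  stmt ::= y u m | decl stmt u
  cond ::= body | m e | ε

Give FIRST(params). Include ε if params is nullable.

From params ::= factor stmt h: factor nullable, take FIRST(factor) ∪ FIRST(stmt) = { g, m, y }.
From params ::= params g: add FIRST(params) = { g, m, y }.
params ::= g h contributes {g}.
Union: FIRST(params) = { g, m, y }.

{ g, m, y }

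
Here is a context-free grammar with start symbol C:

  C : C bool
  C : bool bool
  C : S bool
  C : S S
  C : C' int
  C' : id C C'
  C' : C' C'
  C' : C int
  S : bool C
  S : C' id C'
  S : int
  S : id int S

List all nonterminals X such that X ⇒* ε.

{ } (none)

No nonterminal has an empty production or an RHS whose symbols are all nullable.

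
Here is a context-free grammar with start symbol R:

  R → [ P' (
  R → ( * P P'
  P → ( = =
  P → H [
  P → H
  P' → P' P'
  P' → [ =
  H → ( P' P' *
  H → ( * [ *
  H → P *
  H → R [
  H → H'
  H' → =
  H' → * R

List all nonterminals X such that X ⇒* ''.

{ } (none)

No nonterminal has an empty production or an RHS whose symbols are all nullable.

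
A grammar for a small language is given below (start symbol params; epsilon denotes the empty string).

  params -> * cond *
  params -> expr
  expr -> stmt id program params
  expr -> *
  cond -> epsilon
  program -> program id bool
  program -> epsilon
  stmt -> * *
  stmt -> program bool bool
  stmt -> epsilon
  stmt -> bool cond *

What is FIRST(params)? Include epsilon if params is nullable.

{ *, bool, id }

params -> * cond * contributes {*}.
From params -> expr: add FIRST(expr) = { *, bool, id }.
Union: FIRST(params) = { *, bool, id }.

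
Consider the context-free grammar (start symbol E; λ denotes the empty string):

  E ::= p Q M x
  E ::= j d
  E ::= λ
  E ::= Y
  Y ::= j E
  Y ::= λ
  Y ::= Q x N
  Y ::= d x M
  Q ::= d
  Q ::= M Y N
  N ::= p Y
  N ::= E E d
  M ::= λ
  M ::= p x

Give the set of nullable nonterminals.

Directly nullable (have an λ-production): E, Y, M.
No other nonterminal has a production whose RHS symbols are all nullable.

{ E, M, Y }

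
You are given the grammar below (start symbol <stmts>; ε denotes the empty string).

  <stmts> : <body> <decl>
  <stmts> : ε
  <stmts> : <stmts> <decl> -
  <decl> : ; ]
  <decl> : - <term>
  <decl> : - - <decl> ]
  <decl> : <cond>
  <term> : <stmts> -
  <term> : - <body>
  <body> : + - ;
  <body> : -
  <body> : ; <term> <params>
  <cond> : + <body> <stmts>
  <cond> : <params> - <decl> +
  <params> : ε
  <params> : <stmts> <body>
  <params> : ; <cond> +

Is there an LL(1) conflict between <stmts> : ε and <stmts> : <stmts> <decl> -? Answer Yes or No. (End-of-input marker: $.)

Yes

FIRST(ε) = { ε } and FIRST(<stmts> <decl> -) = { +, -, ; }.
The first alternative is nullable and FOLLOW(<stmts>) = { $, +, -, ;, ] } shares + with FIRST of the second — conflict.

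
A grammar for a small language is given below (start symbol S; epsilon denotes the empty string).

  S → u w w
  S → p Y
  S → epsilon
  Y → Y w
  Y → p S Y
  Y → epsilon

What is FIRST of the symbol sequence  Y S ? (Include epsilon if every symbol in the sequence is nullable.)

Add FIRST(Y)\{epsilon} = { p, w }; Y is nullable, continue.
Add FIRST(S)\{epsilon} = { p, u }; S is nullable, continue.
Every symbol is nullable, so include epsilon.

{ p, u, w, epsilon }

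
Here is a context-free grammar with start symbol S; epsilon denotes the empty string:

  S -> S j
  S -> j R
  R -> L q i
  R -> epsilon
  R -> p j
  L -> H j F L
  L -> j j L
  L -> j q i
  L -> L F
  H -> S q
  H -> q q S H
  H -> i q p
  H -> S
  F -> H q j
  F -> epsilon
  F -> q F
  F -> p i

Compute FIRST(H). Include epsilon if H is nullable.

{ i, j, q }

From H -> S q: add FIRST(S) = { j }.
H -> q q S H contributes {q}.
H -> i q p contributes {i}.
From H -> S: add FIRST(S) = { j }.
Union: FIRST(H) = { i, j, q }.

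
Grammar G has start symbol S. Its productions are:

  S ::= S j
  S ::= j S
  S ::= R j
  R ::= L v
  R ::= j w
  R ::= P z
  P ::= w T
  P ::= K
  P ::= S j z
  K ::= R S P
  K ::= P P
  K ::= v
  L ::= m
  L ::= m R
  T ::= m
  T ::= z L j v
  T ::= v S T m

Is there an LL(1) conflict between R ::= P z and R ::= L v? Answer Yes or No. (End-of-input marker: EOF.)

FIRST(P z) = { j, m, v, w } and FIRST(L v) = { m }.
Both contain m, so the two alternatives are not disjoint — LL(1) conflict.

Yes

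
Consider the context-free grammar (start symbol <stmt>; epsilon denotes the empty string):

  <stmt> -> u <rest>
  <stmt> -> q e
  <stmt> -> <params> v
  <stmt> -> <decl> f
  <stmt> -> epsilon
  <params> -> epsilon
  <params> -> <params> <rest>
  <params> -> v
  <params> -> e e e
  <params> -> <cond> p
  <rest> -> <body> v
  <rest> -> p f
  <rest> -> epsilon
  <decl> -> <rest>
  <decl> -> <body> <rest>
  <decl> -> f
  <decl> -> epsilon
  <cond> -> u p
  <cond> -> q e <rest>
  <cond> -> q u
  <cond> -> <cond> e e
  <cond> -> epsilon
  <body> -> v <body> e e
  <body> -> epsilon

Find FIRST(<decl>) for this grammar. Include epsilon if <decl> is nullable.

{ f, p, v, epsilon }

From <decl> -> <rest>: add FIRST(<rest>) = { p, v, epsilon } (including epsilon since <rest> is nullable).
From <decl> -> <body> <rest>: <body>, <rest> nullable, take FIRST(<body>) ∪ FIRST(<rest>) = { p, v }; also epsilon since the whole RHS is nullable.
<decl> -> f contributes {f}.
<decl> -> epsilon contributes epsilon.
Union: FIRST(<decl>) = { f, p, v, epsilon }.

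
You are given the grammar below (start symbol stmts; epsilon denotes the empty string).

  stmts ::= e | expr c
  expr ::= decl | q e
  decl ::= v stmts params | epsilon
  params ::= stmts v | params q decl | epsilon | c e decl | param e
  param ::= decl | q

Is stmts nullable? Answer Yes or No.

No

Nullable nonterminals: decl, expr, param, params.
No production of stmts has an RHS whose symbols are all nullable, so stmts is not nullable.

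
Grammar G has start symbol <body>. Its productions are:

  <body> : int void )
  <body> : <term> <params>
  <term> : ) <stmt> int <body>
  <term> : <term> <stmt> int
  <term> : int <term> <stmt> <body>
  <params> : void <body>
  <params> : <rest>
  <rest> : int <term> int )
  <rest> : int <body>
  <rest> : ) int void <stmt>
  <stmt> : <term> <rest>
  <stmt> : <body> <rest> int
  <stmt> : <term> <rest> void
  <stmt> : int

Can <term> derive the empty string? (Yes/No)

No nonterminal in this grammar is nullable.
No production of <term> has an RHS whose symbols are all nullable, so <term> is not nullable.

No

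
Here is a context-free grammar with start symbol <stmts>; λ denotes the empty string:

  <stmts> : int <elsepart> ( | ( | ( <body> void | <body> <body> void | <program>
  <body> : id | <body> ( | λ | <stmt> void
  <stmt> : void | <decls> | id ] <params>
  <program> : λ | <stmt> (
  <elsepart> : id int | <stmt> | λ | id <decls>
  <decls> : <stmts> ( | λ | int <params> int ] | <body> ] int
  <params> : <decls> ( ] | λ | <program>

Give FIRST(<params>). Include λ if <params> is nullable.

From <params> : <decls> ( ]: <decls> nullable, take FIRST(<decls>) ∪ {(} = { (, ], id, int, void }.
<params> : λ contributes λ.
From <params> : <program>: add FIRST(<program>) = { (, ], id, int, void, λ } (including λ since <program> is nullable).
Union: FIRST(<params>) = { (, ], id, int, void, λ }.

{ (, ], id, int, void, λ }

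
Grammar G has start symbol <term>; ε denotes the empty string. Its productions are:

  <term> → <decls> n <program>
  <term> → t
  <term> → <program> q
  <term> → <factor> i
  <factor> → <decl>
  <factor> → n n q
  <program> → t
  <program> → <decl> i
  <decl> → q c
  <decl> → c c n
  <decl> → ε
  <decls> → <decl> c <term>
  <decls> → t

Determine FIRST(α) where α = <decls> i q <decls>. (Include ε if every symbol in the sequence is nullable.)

{ c, q, t }

Add FIRST(<decls>) = { c, q, t }; <decls> is not nullable, stop.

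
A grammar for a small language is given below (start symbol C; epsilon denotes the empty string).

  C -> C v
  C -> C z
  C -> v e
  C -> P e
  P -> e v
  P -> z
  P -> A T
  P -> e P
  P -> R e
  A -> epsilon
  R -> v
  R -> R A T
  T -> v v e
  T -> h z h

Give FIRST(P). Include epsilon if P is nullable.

{ e, h, v, z }

P -> e v contributes {e}.
P -> z contributes {z}.
From P -> A T: A nullable, take FIRST(A) ∪ FIRST(T) = { h, v }.
P -> e P contributes {e}.
From P -> R e: add FIRST(R) = { v }.
Union: FIRST(P) = { e, h, v, z }.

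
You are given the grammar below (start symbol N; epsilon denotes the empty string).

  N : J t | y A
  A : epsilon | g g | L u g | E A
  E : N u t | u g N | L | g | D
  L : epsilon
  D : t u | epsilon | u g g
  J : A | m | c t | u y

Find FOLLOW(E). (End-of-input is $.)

In A : E A: add FIRST(A)\{epsilon} = { c, g, m, t, u, y }.
  Since A is nullable, also add FOLLOW(A) = { $, c, g, m, t, u, y }.
Union: FOLLOW(E) = { $, c, g, m, t, u, y }.

{ $, c, g, m, t, u, y }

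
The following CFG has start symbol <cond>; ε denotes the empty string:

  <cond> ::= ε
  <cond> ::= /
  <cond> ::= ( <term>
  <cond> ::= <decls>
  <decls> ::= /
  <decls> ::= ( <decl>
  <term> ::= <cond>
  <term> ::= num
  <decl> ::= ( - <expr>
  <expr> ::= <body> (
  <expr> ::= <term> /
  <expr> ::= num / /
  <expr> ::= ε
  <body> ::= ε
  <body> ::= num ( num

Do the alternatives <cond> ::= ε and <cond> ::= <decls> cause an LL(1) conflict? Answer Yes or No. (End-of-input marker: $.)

FIRST(ε) = { ε } and FIRST(<decls>) = { (, / }.
The first alternative is nullable and FOLLOW(<cond>) = { $, / } shares / with FIRST of the second — conflict.

Yes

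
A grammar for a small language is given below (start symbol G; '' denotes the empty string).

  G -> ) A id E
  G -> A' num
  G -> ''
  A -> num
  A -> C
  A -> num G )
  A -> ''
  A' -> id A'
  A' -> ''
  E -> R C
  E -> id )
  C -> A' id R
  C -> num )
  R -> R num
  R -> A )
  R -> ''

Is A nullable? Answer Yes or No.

A has an ''-production, so A ⇒ ''.

Yes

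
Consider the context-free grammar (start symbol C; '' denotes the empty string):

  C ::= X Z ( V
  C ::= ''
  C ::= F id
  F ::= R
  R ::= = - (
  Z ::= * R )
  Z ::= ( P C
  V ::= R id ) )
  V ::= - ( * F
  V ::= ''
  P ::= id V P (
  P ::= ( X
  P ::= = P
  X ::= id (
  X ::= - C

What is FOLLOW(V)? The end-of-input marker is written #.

In C ::= X Z ( V: V is at the end, add FOLLOW(C) = { #, (, *, -, =, id }.
In P ::= id V P (: add FIRST(P () = { (, =, id }.
Union: FOLLOW(V) = { #, (, *, -, =, id }.

{ #, (, *, -, =, id }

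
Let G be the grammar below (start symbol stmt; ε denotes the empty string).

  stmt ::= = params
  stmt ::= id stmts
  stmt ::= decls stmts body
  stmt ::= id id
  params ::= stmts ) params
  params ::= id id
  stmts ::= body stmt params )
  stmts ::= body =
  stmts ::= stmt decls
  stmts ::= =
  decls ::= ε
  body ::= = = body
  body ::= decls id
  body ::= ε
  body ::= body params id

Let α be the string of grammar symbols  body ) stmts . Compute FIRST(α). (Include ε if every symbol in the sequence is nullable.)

{ ), =, id }

Add FIRST(body)\{ε} = { =, id }; body is nullable, continue.
) is a terminal; add {)} and stop.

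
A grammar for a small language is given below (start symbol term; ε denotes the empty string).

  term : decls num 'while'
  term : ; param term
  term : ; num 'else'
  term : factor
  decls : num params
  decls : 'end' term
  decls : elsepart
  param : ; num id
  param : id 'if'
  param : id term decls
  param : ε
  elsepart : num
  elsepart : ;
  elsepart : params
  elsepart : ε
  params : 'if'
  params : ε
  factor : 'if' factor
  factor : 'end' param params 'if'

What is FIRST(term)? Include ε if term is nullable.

{ 'end', 'if', ;, num }

From term : decls num 'while': decls nullable, take FIRST(decls) ∪ {num} = { 'end', 'if', ;, num }.
term : ; param term contributes {;}.
term : ; num 'else' contributes {;}.
From term : factor: add FIRST(factor) = { 'end', 'if' }.
Union: FIRST(term) = { 'end', 'if', ;, num }.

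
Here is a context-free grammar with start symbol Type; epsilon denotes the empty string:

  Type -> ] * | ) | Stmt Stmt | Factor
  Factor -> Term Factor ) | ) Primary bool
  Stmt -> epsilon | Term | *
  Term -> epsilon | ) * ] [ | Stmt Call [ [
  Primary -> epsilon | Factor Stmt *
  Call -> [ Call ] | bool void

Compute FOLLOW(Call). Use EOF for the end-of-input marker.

{ [, ] }

In Term -> Stmt Call [ [: add FIRST([ [) = { [ }.
In Call -> [ Call ]: add FIRST(]) = { ] }.
Union: FOLLOW(Call) = { [, ] }.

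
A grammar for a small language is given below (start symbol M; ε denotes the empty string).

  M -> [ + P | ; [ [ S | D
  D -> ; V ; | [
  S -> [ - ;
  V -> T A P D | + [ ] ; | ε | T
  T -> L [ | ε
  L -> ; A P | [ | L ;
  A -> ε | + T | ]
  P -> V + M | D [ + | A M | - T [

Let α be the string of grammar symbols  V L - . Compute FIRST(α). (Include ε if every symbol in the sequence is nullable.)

Add FIRST(V)\{ε} = { +, -, ;, [, ] }; V is nullable, continue.
Add FIRST(L) = { ;, [ }; L is not nullable, stop.

{ +, -, ;, [, ] }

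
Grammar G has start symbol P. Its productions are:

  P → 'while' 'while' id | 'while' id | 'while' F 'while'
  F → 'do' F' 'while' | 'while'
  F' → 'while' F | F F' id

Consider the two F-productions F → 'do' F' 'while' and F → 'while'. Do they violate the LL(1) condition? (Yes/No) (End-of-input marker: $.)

No

FIRST('do' F' 'while') = { 'do' } and FIRST('while') = { 'while' }.
The FIRST sets are disjoint and neither alternative is nullable — no conflict.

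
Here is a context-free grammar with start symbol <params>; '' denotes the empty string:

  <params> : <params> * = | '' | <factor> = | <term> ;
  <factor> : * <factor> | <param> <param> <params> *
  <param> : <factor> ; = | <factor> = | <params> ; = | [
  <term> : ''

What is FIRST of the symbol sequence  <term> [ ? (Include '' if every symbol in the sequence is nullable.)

Add FIRST(<term>)\{''} = {  }; <term> is nullable, continue.
[ is a terminal; add {[} and stop.

{ [ }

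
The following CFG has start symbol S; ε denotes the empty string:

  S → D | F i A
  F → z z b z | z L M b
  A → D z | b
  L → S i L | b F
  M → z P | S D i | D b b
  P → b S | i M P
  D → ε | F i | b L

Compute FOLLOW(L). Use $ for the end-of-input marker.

In F → z L M b: add FIRST(M b) = { b, i, z }.
In L → S i L: L is at the end, add FOLLOW(L) = { $, b, i, z }.
In D → b L: L is at the end, add FOLLOW(D) = { $, b, i, z }.
Union: FOLLOW(L) = { $, b, i, z }.

{ $, b, i, z }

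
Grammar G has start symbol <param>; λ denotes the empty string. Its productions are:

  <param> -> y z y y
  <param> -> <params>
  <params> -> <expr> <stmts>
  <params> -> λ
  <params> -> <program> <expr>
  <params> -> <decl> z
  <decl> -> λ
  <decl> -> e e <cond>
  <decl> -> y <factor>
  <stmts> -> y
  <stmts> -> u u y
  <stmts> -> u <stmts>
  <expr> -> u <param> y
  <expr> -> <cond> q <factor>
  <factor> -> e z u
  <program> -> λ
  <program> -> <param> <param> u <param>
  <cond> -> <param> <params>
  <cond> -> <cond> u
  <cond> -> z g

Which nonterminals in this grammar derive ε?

{ <cond>, <decl>, <param>, <params>, <program> }

Directly nullable (have an λ-production): <params>, <decl>, <program>.
<param> -> <params> with every symbol nullable, so <param> is nullable.
<cond> -> <param> <params> with every symbol nullable, so <cond> is nullable.
No other nonterminal has a production whose RHS symbols are all nullable.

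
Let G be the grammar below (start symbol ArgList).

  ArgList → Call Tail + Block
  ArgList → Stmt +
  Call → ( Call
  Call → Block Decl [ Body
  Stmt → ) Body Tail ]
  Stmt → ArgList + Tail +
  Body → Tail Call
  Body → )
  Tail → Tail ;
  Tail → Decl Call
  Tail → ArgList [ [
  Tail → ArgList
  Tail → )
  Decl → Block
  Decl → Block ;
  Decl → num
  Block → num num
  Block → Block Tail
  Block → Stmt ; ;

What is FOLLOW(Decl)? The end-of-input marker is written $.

{ (, ), [, num }

In Call → Block Decl [ Body: add FIRST([ Body) = { [ }.
In Tail → Decl Call: add FIRST(Call) = { (, ), num }.
Union: FOLLOW(Decl) = { (, ), [, num }.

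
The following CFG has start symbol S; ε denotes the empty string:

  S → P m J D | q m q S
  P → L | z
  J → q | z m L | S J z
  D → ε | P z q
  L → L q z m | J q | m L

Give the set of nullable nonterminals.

{ D }

Directly nullable (have an ε-production): D.
No other nonterminal has a production whose RHS symbols are all nullable.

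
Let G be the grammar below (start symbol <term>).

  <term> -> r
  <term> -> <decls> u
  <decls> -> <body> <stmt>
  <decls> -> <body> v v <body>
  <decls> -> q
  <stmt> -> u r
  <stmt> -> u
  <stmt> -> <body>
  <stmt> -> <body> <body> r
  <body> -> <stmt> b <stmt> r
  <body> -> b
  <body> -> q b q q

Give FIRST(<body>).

{ b, q, u }

From <body> -> <stmt> b <stmt> r: add FIRST(<stmt>) = { b, q, u }.
<body> -> b contributes {b}.
<body> -> q b q q contributes {q}.
Union: FIRST(<body>) = { b, q, u }.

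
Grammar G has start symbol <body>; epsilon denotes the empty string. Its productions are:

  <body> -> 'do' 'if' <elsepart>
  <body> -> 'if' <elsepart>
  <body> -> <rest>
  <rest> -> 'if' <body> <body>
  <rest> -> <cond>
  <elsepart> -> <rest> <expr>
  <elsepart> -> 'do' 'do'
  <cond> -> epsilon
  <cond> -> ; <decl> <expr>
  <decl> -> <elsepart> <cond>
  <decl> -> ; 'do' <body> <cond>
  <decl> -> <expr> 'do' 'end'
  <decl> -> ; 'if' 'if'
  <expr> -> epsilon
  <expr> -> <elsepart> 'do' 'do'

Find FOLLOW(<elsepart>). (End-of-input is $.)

In <body> -> 'do' 'if' <elsepart>: <elsepart> is at the end, add FOLLOW(<body>) = { $, 'do', 'if', ; }.
In <body> -> 'if' <elsepart>: <elsepart> is at the end, add FOLLOW(<body>) = { $, 'do', 'if', ; }.
In <decl> -> <elsepart> <cond>: add FIRST(<cond>)\{epsilon} = { ; }.
  Since <cond> is nullable, also add FOLLOW(<decl>) = { $, 'do', 'if', ; }.
In <expr> -> <elsepart> 'do' 'do': add FIRST('do' 'do') = { 'do' }.
Union: FOLLOW(<elsepart>) = { $, 'do', 'if', ; }.

{ $, 'do', 'if', ; }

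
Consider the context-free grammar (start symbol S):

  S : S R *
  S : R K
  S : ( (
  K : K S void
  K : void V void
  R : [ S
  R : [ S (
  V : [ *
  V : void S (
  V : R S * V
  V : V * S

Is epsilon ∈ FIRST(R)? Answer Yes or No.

No nonterminal in this grammar is nullable.
No production of R has an RHS whose symbols are all nullable, so R is not nullable.

No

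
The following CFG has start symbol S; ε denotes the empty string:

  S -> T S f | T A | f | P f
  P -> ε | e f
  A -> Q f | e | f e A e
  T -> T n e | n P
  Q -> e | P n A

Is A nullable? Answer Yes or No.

Nullable nonterminals: P.
No production of A has an RHS whose symbols are all nullable, so A is not nullable.

No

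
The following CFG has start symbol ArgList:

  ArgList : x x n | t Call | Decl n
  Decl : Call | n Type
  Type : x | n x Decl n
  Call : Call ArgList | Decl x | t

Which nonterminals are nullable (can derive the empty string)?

{ } (none)

No nonterminal has an empty production or an RHS whose symbols are all nullable.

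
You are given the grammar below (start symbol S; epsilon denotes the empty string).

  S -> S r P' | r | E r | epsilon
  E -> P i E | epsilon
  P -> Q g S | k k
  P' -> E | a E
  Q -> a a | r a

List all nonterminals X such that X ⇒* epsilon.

{ E, P', S }

Directly nullable (have an epsilon-production): S, E.
P' -> E with every symbol nullable, so P' is nullable.
No other nonterminal has a production whose RHS symbols are all nullable.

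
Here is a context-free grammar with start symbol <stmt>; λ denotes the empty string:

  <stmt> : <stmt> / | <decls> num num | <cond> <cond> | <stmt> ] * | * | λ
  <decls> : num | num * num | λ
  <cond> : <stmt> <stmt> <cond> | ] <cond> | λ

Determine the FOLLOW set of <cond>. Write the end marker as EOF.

{ EOF, *, /, ], num }

In <stmt> : <cond> <cond>: add FIRST(<cond>)\{λ} = { *, /, ], num }.
  Since <cond> is nullable, also add FOLLOW(<stmt>) = { EOF, *, /, ], num }.
In <stmt> : <cond> <cond>: <cond> is at the end, add FOLLOW(<stmt>) = { EOF, *, /, ], num }.
In <cond> : <stmt> <stmt> <cond>: <cond> is at the end, add FOLLOW(<cond>) = { EOF, *, /, ], num }.
In <cond> : ] <cond>: <cond> is at the end, add FOLLOW(<cond>) = { EOF, *, /, ], num }.
Union: FOLLOW(<cond>) = { EOF, *, /, ], num }.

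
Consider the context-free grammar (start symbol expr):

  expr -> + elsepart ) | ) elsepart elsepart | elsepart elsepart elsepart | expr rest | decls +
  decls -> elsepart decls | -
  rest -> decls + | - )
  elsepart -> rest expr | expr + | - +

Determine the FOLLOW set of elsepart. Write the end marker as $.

In expr -> + elsepart ): add FIRST()) = { ) }.
In expr -> ) elsepart elsepart: add FIRST(elsepart) = { ), +, - }.
In expr -> ) elsepart elsepart: elsepart is at the end, add FOLLOW(expr) = { $, ), +, - }.
In expr -> elsepart elsepart elsepart: add FIRST(elsepart elsepart) = { ), +, - }.
In expr -> elsepart elsepart elsepart: add FIRST(elsepart) = { ), +, - }.
In expr -> elsepart elsepart elsepart: elsepart is at the end, add FOLLOW(expr) = { $, ), +, - }.
In decls -> elsepart decls: add FIRST(decls) = { ), +, - }.
Union: FOLLOW(elsepart) = { $, ), +, - }.

{ $, ), +, - }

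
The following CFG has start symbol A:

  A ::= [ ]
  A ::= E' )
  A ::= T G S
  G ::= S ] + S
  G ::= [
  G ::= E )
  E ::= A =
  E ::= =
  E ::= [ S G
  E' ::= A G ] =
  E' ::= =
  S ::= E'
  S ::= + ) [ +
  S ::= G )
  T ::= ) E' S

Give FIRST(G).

From G ::= S ] + S: add FIRST(S) = { ), +, =, [ }.
G ::= [ contributes {[}.
From G ::= E ): add FIRST(E) = { ), =, [ }.
Union: FIRST(G) = { ), +, =, [ }.

{ ), +, =, [ }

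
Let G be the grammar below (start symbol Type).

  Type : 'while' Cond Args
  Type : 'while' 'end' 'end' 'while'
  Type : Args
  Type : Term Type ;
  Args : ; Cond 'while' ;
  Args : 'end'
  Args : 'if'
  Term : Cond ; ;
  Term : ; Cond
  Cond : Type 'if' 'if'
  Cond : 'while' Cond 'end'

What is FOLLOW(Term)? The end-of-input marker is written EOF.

In Type : Term Type ;: add FIRST(Type ;) = { 'end', 'if', 'while', ; }.
Union: FOLLOW(Term) = { 'end', 'if', 'while', ; }.

{ 'end', 'if', 'while', ; }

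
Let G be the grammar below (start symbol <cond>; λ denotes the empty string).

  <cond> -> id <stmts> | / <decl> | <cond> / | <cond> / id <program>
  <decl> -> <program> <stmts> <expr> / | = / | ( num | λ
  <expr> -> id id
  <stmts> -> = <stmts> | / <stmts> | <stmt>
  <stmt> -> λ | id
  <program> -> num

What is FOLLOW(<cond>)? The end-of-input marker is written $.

<cond> is the start symbol, so $ ∈ FOLLOW(<cond>).
In <cond> -> <cond> /: add FIRST(/) = { / }.
In <cond> -> <cond> / id <program>: add FIRST(/ id <program>) = { / }.
Union: FOLLOW(<cond>) = { $, / }.

{ $, / }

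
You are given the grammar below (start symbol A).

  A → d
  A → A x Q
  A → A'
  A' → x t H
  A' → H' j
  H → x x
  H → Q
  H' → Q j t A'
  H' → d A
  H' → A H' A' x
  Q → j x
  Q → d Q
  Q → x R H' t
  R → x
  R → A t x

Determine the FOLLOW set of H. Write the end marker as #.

In A' → x t H: H is at the end, add FOLLOW(A') = { #, d, j, t, x }.
Union: FOLLOW(H) = { #, d, j, t, x }.

{ #, d, j, t, x }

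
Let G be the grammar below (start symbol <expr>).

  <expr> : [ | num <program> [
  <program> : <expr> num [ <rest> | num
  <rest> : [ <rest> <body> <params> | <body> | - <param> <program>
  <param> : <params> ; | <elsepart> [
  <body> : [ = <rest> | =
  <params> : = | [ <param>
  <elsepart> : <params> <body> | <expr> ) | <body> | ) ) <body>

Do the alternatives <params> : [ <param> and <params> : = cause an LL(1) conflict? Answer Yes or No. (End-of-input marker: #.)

No

FIRST([ <param>) = { [ } and FIRST(=) = { = }.
The FIRST sets are disjoint and neither alternative is nullable — no conflict.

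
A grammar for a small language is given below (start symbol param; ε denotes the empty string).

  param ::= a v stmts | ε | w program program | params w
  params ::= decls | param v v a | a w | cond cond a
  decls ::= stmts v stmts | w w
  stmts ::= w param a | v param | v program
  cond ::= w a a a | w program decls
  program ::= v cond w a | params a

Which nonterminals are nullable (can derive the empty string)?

{ param }

Directly nullable (have an ε-production): param.
No other nonterminal has a production whose RHS symbols are all nullable.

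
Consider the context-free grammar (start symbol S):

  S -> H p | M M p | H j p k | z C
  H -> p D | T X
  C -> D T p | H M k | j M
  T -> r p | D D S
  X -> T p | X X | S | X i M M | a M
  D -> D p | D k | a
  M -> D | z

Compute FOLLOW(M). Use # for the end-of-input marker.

In S -> M M p: add FIRST(M p) = { a, z }.
In S -> M M p: add FIRST(p) = { p }.
In C -> H M k: add FIRST(k) = { k }.
In C -> j M: M is at the end, add FOLLOW(C) = { #, a, i, j, p, r, z }.
In X -> X i M M: add FIRST(M) = { a, z }.
In X -> X i M M: M is at the end, add FOLLOW(X) = { a, i, j, p, r, z }.
In X -> a M: M is at the end, add FOLLOW(X) = { a, i, j, p, r, z }.
Union: FOLLOW(M) = { #, a, i, j, k, p, r, z }.

{ #, a, i, j, k, p, r, z }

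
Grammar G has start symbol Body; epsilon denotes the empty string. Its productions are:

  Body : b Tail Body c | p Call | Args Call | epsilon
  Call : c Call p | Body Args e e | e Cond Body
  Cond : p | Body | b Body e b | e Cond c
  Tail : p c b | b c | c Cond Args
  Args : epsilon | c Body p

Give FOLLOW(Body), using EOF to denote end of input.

{ EOF, b, c, e, p }

Body is the start symbol, so EOF ∈ FOLLOW(Body).
In Body : b Tail Body c: add FIRST(c) = { c }.
In Call : Body Args e e: add FIRST(Args e e) = { c, e }.
In Call : e Cond Body: Body is at the end, add FOLLOW(Call) = { EOF, b, c, e, p }.
In Cond : Body: Body is at the end, add FOLLOW(Cond) = { EOF, b, c, e, p }.
In Cond : b Body e b: add FIRST(e b) = { e }.
In Args : c Body p: add FIRST(p) = { p }.
Union: FOLLOW(Body) = { EOF, b, c, e, p }.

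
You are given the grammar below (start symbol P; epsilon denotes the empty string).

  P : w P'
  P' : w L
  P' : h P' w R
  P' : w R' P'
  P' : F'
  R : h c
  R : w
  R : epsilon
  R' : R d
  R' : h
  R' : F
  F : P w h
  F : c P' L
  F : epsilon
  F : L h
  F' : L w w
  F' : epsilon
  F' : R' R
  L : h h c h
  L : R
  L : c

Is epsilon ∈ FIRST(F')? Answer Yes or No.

Yes

F' has an epsilon-production, so F' ⇒ epsilon.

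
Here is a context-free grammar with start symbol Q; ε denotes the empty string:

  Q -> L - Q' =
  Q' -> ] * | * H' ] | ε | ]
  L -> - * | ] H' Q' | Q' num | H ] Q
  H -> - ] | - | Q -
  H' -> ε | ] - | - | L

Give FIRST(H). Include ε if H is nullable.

H -> - ] contributes {-}.
H -> - contributes {-}.
From H -> Q -: add FIRST(Q) = { *, -, ], num }.
Union: FIRST(H) = { *, -, ], num }.

{ *, -, ], num }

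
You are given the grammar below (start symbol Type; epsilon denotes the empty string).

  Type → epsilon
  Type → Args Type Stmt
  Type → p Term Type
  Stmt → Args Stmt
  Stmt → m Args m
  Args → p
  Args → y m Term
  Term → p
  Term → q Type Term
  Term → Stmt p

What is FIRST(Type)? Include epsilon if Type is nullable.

Type → epsilon contributes epsilon.
From Type → Args Type Stmt: add FIRST(Args) = { p, y }.
Type → p Term Type contributes {p}.
Union: FIRST(Type) = { p, y, epsilon }.

{ p, y, epsilon }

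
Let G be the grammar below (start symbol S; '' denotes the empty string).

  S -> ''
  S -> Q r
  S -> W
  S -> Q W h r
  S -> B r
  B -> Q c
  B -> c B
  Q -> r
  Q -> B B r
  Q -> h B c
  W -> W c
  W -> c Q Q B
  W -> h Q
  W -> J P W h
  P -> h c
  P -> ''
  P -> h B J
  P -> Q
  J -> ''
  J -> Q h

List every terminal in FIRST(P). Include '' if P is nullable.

P -> h c contributes {h}.
P -> '' contributes ''.
P -> h B J contributes {h}.
From P -> Q: add FIRST(Q) = { c, h, r }.
Union: FIRST(P) = { c, h, r, '' }.

{ c, h, r, '' }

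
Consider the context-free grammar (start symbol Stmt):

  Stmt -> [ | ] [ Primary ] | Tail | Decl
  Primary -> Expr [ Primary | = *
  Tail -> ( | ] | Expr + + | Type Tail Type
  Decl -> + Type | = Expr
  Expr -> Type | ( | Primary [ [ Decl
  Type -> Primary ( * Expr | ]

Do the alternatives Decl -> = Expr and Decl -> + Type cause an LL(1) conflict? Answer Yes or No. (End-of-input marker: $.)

FIRST(= Expr) = { = } and FIRST(+ Type) = { + }.
The FIRST sets are disjoint and neither alternative is nullable — no conflict.

No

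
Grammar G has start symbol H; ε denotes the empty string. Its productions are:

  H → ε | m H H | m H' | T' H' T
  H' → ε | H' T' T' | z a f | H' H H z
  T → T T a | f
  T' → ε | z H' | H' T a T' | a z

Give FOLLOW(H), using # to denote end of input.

H is the start symbol, so # ∈ FOLLOW(H).
In H → m H H: add FIRST(H)\{ε} = { a, f, m, z }.
  Since H is nullable, also add FOLLOW(H) = { #, a, f, m, z }.
In H → m H H: H is at the end, add FOLLOW(H) = { #, a, f, m, z }.
In H' → H' H H z: add FIRST(H z) = { a, f, m, z }.
In H' → H' H H z: add FIRST(z) = { z }.
Union: FOLLOW(H) = { #, a, f, m, z }.

{ #, a, f, m, z }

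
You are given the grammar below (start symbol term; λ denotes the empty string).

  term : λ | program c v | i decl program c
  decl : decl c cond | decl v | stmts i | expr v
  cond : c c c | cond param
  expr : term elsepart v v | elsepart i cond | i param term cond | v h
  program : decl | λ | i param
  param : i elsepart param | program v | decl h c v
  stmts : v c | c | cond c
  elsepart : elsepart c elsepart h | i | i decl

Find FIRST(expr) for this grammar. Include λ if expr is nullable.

{ c, i, v }

From expr : term elsepart v v: term nullable, take FIRST(term) ∪ FIRST(elsepart) = { c, i, v }.
From expr : elsepart i cond: add FIRST(elsepart) = { i }.
expr : i param term cond contributes {i}.
expr : v h contributes {v}.
Union: FIRST(expr) = { c, i, v }.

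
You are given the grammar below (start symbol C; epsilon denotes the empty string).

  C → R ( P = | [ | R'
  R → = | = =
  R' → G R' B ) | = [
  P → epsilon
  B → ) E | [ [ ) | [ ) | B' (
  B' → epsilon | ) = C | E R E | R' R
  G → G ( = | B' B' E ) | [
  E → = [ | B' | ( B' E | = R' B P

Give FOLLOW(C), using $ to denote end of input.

C is the start symbol, so $ ∈ FOLLOW(C).
In B' → ) = C: C is at the end, add FOLLOW(B') = { (, ), =, [ }.
Union: FOLLOW(C) = { $, (, ), =, [ }.

{ $, (, ), =, [ }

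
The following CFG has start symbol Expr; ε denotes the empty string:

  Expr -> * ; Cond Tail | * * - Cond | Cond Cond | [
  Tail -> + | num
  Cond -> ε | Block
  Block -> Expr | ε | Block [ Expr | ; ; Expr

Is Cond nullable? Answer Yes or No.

Yes

Cond has an ε-production, so Cond ⇒ ε.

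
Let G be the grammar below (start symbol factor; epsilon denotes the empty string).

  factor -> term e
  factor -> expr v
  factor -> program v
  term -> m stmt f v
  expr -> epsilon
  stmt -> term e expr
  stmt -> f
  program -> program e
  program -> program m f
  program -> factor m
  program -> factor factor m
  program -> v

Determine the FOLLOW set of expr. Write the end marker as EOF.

{ f, v }

In factor -> expr v: add FIRST(v) = { v }.
In stmt -> term e expr: expr is at the end, add FOLLOW(stmt) = { f }.
Union: FOLLOW(expr) = { f, v }.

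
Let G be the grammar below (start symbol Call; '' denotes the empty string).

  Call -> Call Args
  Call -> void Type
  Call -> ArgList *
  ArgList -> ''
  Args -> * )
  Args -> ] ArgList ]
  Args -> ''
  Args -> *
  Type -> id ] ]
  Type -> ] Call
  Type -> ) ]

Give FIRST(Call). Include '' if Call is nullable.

{ *, void }

From Call -> Call Args: add FIRST(Call) = { *, void }.
Call -> void Type contributes {void}.
From Call -> ArgList *: ArgList nullable, take FIRST(ArgList) ∪ {*} = { * }.
Union: FIRST(Call) = { *, void }.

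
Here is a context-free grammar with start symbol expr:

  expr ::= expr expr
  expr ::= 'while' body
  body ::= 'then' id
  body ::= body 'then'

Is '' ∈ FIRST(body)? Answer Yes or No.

No nonterminal in this grammar is nullable.
No production of body has an RHS whose symbols are all nullable, so body is not nullable.

No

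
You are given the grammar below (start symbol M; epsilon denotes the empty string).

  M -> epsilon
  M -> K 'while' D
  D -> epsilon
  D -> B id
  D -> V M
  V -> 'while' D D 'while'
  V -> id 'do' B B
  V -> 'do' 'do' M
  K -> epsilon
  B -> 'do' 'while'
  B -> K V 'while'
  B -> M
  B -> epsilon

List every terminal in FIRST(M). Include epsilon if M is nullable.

M -> epsilon contributes epsilon.
From M -> K 'while' D: K nullable, take FIRST(K) ∪ {'while'} = { 'while' }.
Union: FIRST(M) = { 'while', epsilon }.

{ 'while', epsilon }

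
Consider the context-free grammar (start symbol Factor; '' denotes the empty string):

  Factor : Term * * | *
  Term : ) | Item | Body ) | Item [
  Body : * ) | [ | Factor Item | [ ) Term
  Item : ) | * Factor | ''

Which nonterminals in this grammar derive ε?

{ Item, Term }

Directly nullable (have an ''-production): Item.
Term : Item with every symbol nullable, so Term is nullable.
No other nonterminal has a production whose RHS symbols are all nullable.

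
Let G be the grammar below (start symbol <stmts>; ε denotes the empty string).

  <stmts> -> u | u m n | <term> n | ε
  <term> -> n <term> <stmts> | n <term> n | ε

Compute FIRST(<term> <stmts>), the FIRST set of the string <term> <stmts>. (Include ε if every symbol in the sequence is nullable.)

{ n, u, ε }

Add FIRST(<term>)\{ε} = { n }; <term> is nullable, continue.
Add FIRST(<stmts>)\{ε} = { n, u }; <stmts> is nullable, continue.
Every symbol is nullable, so include ε.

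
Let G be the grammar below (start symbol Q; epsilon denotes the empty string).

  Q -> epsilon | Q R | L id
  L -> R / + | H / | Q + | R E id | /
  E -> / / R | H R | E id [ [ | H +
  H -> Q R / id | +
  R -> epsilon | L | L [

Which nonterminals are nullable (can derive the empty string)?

{ Q, R }

Directly nullable (have an epsilon-production): Q, R.
No other nonterminal has a production whose RHS symbols are all nullable.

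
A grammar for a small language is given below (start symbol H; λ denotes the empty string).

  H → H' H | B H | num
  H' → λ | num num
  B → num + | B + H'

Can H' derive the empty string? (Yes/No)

Yes

H' has an λ-production, so H' ⇒ λ.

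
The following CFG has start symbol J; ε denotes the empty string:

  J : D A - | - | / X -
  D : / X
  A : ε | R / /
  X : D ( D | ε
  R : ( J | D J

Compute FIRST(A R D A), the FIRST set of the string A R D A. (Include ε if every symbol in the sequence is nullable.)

Add FIRST(A)\{ε} = { (, / }; A is nullable, continue.
Add FIRST(R) = { (, / }; R is not nullable, stop.

{ (, / }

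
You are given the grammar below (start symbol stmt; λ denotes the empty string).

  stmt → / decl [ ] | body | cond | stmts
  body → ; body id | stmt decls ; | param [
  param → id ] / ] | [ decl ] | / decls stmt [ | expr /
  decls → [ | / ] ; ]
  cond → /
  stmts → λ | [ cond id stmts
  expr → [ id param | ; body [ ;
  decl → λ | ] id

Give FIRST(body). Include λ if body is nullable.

{ /, ;, [, id }

body → ; body id contributes {;}.
From body → stmt decls ;: stmt nullable, take FIRST(stmt) ∪ FIRST(decls) = { /, ;, [, id }.
From body → param [: add FIRST(param) = { /, ;, [, id }.
Union: FIRST(body) = { /, ;, [, id }.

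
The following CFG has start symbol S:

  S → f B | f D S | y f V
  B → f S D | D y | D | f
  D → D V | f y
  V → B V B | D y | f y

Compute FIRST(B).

B → f S D contributes {f}.
From B → D y: add FIRST(D) = { f }.
From B → D: add FIRST(D) = { f }.
B → f contributes {f}.
Union: FIRST(B) = { f }.

{ f }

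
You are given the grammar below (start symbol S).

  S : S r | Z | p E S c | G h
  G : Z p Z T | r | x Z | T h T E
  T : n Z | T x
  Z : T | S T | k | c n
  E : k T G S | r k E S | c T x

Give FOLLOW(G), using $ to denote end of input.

In S : G h: add FIRST(h) = { h }.
In E : k T G S: add FIRST(S) = { c, k, n, p, r, x }.
Union: FOLLOW(G) = { c, h, k, n, p, r, x }.

{ c, h, k, n, p, r, x }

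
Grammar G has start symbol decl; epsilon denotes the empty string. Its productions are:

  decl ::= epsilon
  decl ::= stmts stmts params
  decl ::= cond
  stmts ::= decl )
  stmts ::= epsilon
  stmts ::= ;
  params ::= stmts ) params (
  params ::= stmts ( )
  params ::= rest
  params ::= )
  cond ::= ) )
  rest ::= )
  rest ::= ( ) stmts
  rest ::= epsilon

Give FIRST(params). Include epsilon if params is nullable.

{ (, ), ;, epsilon }

From params ::= stmts ) params (: stmts nullable, take FIRST(stmts) ∪ {)} = { (, ), ; }.
From params ::= stmts ( ): stmts nullable, take FIRST(stmts) ∪ {(} = { (, ), ; }.
From params ::= rest: add FIRST(rest) = { (, ), epsilon } (including epsilon since rest is nullable).
params ::= ) contributes {)}.
Union: FIRST(params) = { (, ), ;, epsilon }.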